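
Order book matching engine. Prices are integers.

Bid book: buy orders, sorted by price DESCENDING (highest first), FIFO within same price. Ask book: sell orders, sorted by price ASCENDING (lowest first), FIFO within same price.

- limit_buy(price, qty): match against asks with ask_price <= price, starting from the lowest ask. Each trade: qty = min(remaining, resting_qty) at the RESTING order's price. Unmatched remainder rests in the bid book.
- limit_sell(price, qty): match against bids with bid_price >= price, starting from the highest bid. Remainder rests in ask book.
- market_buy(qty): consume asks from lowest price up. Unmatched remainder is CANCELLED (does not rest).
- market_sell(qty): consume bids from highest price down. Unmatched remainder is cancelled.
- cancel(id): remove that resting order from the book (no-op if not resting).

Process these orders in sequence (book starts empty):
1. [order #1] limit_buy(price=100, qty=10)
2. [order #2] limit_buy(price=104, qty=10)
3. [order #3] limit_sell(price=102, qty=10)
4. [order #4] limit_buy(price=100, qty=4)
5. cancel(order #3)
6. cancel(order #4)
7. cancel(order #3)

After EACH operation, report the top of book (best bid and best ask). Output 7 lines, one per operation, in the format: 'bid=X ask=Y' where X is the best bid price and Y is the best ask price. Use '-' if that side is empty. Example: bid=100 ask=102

Answer: bid=100 ask=-
bid=104 ask=-
bid=100 ask=-
bid=100 ask=-
bid=100 ask=-
bid=100 ask=-
bid=100 ask=-

Derivation:
After op 1 [order #1] limit_buy(price=100, qty=10): fills=none; bids=[#1:10@100] asks=[-]
After op 2 [order #2] limit_buy(price=104, qty=10): fills=none; bids=[#2:10@104 #1:10@100] asks=[-]
After op 3 [order #3] limit_sell(price=102, qty=10): fills=#2x#3:10@104; bids=[#1:10@100] asks=[-]
After op 4 [order #4] limit_buy(price=100, qty=4): fills=none; bids=[#1:10@100 #4:4@100] asks=[-]
After op 5 cancel(order #3): fills=none; bids=[#1:10@100 #4:4@100] asks=[-]
After op 6 cancel(order #4): fills=none; bids=[#1:10@100] asks=[-]
After op 7 cancel(order #3): fills=none; bids=[#1:10@100] asks=[-]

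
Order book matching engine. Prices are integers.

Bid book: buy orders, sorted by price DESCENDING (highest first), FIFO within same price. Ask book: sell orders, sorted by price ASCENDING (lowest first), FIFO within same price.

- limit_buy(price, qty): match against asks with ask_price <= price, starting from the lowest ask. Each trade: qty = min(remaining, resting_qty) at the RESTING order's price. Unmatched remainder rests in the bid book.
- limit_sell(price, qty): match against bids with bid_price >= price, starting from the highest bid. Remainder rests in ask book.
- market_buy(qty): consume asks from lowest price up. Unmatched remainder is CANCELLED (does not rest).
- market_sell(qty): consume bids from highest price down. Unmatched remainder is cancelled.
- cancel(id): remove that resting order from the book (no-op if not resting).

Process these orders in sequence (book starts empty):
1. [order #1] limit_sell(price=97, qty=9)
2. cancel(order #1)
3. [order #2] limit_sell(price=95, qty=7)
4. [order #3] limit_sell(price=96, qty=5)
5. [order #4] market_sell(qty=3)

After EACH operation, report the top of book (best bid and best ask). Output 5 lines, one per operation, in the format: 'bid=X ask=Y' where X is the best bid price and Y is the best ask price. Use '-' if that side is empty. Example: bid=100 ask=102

After op 1 [order #1] limit_sell(price=97, qty=9): fills=none; bids=[-] asks=[#1:9@97]
After op 2 cancel(order #1): fills=none; bids=[-] asks=[-]
After op 3 [order #2] limit_sell(price=95, qty=7): fills=none; bids=[-] asks=[#2:7@95]
After op 4 [order #3] limit_sell(price=96, qty=5): fills=none; bids=[-] asks=[#2:7@95 #3:5@96]
After op 5 [order #4] market_sell(qty=3): fills=none; bids=[-] asks=[#2:7@95 #3:5@96]

Answer: bid=- ask=97
bid=- ask=-
bid=- ask=95
bid=- ask=95
bid=- ask=95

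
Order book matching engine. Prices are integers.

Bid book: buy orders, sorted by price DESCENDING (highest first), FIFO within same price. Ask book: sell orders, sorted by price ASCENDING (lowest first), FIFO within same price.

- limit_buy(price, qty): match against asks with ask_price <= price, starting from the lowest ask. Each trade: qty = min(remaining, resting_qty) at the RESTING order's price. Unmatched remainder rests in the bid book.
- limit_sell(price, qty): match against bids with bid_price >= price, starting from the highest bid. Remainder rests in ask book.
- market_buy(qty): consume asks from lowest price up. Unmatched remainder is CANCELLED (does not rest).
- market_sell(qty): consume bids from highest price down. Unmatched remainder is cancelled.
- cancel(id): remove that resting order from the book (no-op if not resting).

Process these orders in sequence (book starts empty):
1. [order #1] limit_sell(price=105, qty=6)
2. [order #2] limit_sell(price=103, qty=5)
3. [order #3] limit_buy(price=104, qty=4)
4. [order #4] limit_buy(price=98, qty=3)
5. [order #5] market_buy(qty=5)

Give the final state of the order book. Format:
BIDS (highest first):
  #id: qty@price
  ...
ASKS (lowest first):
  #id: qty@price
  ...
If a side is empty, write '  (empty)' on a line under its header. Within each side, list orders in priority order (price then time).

After op 1 [order #1] limit_sell(price=105, qty=6): fills=none; bids=[-] asks=[#1:6@105]
After op 2 [order #2] limit_sell(price=103, qty=5): fills=none; bids=[-] asks=[#2:5@103 #1:6@105]
After op 3 [order #3] limit_buy(price=104, qty=4): fills=#3x#2:4@103; bids=[-] asks=[#2:1@103 #1:6@105]
After op 4 [order #4] limit_buy(price=98, qty=3): fills=none; bids=[#4:3@98] asks=[#2:1@103 #1:6@105]
After op 5 [order #5] market_buy(qty=5): fills=#5x#2:1@103 #5x#1:4@105; bids=[#4:3@98] asks=[#1:2@105]

Answer: BIDS (highest first):
  #4: 3@98
ASKS (lowest first):
  #1: 2@105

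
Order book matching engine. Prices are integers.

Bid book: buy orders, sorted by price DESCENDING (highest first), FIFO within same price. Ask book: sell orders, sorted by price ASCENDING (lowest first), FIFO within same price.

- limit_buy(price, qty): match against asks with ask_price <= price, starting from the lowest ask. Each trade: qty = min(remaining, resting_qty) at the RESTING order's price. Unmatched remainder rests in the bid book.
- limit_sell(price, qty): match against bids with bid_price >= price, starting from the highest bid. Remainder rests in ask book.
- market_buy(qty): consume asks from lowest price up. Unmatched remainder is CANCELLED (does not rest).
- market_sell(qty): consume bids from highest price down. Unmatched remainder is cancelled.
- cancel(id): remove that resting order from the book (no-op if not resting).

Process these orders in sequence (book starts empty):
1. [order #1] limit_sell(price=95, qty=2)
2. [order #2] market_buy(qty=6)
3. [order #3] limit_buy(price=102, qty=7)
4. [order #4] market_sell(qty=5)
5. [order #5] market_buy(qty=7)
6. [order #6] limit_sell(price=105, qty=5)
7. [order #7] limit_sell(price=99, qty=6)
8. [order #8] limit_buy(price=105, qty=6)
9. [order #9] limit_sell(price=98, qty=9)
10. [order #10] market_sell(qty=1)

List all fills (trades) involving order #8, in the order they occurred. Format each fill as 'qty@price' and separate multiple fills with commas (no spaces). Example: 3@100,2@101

Answer: 4@99,2@105

Derivation:
After op 1 [order #1] limit_sell(price=95, qty=2): fills=none; bids=[-] asks=[#1:2@95]
After op 2 [order #2] market_buy(qty=6): fills=#2x#1:2@95; bids=[-] asks=[-]
After op 3 [order #3] limit_buy(price=102, qty=7): fills=none; bids=[#3:7@102] asks=[-]
After op 4 [order #4] market_sell(qty=5): fills=#3x#4:5@102; bids=[#3:2@102] asks=[-]
After op 5 [order #5] market_buy(qty=7): fills=none; bids=[#3:2@102] asks=[-]
After op 6 [order #6] limit_sell(price=105, qty=5): fills=none; bids=[#3:2@102] asks=[#6:5@105]
After op 7 [order #7] limit_sell(price=99, qty=6): fills=#3x#7:2@102; bids=[-] asks=[#7:4@99 #6:5@105]
After op 8 [order #8] limit_buy(price=105, qty=6): fills=#8x#7:4@99 #8x#6:2@105; bids=[-] asks=[#6:3@105]
After op 9 [order #9] limit_sell(price=98, qty=9): fills=none; bids=[-] asks=[#9:9@98 #6:3@105]
After op 10 [order #10] market_sell(qty=1): fills=none; bids=[-] asks=[#9:9@98 #6:3@105]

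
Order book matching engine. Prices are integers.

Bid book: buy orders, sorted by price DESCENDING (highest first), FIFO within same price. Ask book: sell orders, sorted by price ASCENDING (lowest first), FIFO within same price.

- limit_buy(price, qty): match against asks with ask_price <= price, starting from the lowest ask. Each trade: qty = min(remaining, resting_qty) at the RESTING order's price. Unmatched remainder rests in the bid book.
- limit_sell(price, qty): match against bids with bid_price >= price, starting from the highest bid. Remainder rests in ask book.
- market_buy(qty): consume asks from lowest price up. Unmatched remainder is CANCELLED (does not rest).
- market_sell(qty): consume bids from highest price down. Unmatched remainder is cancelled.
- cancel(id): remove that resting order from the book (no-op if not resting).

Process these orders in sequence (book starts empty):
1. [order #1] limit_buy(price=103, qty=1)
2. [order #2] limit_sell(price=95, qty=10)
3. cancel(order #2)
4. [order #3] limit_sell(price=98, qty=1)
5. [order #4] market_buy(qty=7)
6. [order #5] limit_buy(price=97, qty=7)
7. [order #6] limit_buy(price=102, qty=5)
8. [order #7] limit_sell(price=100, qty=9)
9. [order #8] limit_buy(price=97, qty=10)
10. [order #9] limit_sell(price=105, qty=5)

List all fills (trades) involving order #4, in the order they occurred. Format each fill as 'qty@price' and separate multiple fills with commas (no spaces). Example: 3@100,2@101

Answer: 1@98

Derivation:
After op 1 [order #1] limit_buy(price=103, qty=1): fills=none; bids=[#1:1@103] asks=[-]
After op 2 [order #2] limit_sell(price=95, qty=10): fills=#1x#2:1@103; bids=[-] asks=[#2:9@95]
After op 3 cancel(order #2): fills=none; bids=[-] asks=[-]
After op 4 [order #3] limit_sell(price=98, qty=1): fills=none; bids=[-] asks=[#3:1@98]
After op 5 [order #4] market_buy(qty=7): fills=#4x#3:1@98; bids=[-] asks=[-]
After op 6 [order #5] limit_buy(price=97, qty=7): fills=none; bids=[#5:7@97] asks=[-]
After op 7 [order #6] limit_buy(price=102, qty=5): fills=none; bids=[#6:5@102 #5:7@97] asks=[-]
After op 8 [order #7] limit_sell(price=100, qty=9): fills=#6x#7:5@102; bids=[#5:7@97] asks=[#7:4@100]
After op 9 [order #8] limit_buy(price=97, qty=10): fills=none; bids=[#5:7@97 #8:10@97] asks=[#7:4@100]
After op 10 [order #9] limit_sell(price=105, qty=5): fills=none; bids=[#5:7@97 #8:10@97] asks=[#7:4@100 #9:5@105]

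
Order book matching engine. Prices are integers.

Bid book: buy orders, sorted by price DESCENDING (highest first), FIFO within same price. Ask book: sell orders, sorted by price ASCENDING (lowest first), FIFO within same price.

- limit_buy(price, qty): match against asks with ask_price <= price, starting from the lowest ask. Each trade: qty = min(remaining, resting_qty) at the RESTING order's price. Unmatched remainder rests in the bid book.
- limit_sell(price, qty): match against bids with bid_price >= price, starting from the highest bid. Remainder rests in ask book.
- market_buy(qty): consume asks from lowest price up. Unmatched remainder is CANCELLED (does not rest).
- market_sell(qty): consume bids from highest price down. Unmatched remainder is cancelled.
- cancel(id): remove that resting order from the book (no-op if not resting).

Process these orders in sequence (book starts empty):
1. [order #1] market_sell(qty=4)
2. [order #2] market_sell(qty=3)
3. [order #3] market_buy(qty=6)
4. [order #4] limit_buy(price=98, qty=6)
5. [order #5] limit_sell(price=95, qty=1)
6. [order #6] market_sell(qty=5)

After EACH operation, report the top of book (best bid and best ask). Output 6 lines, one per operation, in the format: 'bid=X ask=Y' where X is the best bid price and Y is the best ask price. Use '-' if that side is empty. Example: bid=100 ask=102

After op 1 [order #1] market_sell(qty=4): fills=none; bids=[-] asks=[-]
After op 2 [order #2] market_sell(qty=3): fills=none; bids=[-] asks=[-]
After op 3 [order #3] market_buy(qty=6): fills=none; bids=[-] asks=[-]
After op 4 [order #4] limit_buy(price=98, qty=6): fills=none; bids=[#4:6@98] asks=[-]
After op 5 [order #5] limit_sell(price=95, qty=1): fills=#4x#5:1@98; bids=[#4:5@98] asks=[-]
After op 6 [order #6] market_sell(qty=5): fills=#4x#6:5@98; bids=[-] asks=[-]

Answer: bid=- ask=-
bid=- ask=-
bid=- ask=-
bid=98 ask=-
bid=98 ask=-
bid=- ask=-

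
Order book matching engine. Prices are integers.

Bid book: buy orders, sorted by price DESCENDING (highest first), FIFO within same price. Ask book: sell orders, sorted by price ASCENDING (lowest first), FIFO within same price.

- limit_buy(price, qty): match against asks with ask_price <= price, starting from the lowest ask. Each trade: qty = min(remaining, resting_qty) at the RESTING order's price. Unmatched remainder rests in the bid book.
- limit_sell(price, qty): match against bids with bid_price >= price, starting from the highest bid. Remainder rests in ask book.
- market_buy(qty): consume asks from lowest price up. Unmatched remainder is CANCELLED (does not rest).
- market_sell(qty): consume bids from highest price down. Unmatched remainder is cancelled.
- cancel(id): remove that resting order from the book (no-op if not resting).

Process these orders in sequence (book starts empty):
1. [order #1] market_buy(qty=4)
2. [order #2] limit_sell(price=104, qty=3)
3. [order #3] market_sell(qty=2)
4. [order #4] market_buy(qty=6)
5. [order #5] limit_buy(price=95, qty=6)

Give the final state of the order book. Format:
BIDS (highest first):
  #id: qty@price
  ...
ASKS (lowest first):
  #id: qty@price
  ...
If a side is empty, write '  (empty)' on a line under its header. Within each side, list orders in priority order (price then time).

After op 1 [order #1] market_buy(qty=4): fills=none; bids=[-] asks=[-]
After op 2 [order #2] limit_sell(price=104, qty=3): fills=none; bids=[-] asks=[#2:3@104]
After op 3 [order #3] market_sell(qty=2): fills=none; bids=[-] asks=[#2:3@104]
After op 4 [order #4] market_buy(qty=6): fills=#4x#2:3@104; bids=[-] asks=[-]
After op 5 [order #5] limit_buy(price=95, qty=6): fills=none; bids=[#5:6@95] asks=[-]

Answer: BIDS (highest first):
  #5: 6@95
ASKS (lowest first):
  (empty)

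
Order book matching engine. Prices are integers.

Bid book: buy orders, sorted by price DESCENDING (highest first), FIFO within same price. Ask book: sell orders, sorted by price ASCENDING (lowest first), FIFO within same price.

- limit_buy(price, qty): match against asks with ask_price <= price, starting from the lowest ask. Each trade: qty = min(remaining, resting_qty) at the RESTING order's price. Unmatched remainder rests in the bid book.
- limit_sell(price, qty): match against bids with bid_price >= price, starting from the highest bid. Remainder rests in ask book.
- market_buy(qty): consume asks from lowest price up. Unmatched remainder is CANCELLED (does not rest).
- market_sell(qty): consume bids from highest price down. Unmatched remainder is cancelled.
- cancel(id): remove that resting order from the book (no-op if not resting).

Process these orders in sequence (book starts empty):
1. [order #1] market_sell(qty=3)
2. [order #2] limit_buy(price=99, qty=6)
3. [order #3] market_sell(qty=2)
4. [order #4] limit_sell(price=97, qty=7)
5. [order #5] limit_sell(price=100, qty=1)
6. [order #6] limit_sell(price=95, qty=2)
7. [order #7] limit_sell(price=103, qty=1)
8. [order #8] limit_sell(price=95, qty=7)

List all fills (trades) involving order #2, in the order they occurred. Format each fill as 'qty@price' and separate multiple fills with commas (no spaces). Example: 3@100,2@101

Answer: 2@99,4@99

Derivation:
After op 1 [order #1] market_sell(qty=3): fills=none; bids=[-] asks=[-]
After op 2 [order #2] limit_buy(price=99, qty=6): fills=none; bids=[#2:6@99] asks=[-]
After op 3 [order #3] market_sell(qty=2): fills=#2x#3:2@99; bids=[#2:4@99] asks=[-]
After op 4 [order #4] limit_sell(price=97, qty=7): fills=#2x#4:4@99; bids=[-] asks=[#4:3@97]
After op 5 [order #5] limit_sell(price=100, qty=1): fills=none; bids=[-] asks=[#4:3@97 #5:1@100]
After op 6 [order #6] limit_sell(price=95, qty=2): fills=none; bids=[-] asks=[#6:2@95 #4:3@97 #5:1@100]
After op 7 [order #7] limit_sell(price=103, qty=1): fills=none; bids=[-] asks=[#6:2@95 #4:3@97 #5:1@100 #7:1@103]
After op 8 [order #8] limit_sell(price=95, qty=7): fills=none; bids=[-] asks=[#6:2@95 #8:7@95 #4:3@97 #5:1@100 #7:1@103]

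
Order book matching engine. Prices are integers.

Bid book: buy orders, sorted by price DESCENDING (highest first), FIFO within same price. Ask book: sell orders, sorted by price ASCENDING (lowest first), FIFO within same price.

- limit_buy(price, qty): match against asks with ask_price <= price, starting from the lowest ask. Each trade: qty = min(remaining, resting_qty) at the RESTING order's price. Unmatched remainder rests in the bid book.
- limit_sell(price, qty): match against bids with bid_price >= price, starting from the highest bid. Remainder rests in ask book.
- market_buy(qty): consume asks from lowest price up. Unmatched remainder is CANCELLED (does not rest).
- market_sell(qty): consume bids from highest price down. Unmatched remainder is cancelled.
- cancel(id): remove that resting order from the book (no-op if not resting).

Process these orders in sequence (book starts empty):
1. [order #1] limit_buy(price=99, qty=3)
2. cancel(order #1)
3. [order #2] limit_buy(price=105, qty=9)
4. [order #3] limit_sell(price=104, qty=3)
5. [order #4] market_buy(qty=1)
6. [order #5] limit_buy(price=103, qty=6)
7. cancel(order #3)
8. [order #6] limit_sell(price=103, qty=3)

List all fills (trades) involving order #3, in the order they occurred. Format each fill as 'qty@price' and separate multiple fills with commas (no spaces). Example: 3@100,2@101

Answer: 3@105

Derivation:
After op 1 [order #1] limit_buy(price=99, qty=3): fills=none; bids=[#1:3@99] asks=[-]
After op 2 cancel(order #1): fills=none; bids=[-] asks=[-]
After op 3 [order #2] limit_buy(price=105, qty=9): fills=none; bids=[#2:9@105] asks=[-]
After op 4 [order #3] limit_sell(price=104, qty=3): fills=#2x#3:3@105; bids=[#2:6@105] asks=[-]
After op 5 [order #4] market_buy(qty=1): fills=none; bids=[#2:6@105] asks=[-]
After op 6 [order #5] limit_buy(price=103, qty=6): fills=none; bids=[#2:6@105 #5:6@103] asks=[-]
After op 7 cancel(order #3): fills=none; bids=[#2:6@105 #5:6@103] asks=[-]
After op 8 [order #6] limit_sell(price=103, qty=3): fills=#2x#6:3@105; bids=[#2:3@105 #5:6@103] asks=[-]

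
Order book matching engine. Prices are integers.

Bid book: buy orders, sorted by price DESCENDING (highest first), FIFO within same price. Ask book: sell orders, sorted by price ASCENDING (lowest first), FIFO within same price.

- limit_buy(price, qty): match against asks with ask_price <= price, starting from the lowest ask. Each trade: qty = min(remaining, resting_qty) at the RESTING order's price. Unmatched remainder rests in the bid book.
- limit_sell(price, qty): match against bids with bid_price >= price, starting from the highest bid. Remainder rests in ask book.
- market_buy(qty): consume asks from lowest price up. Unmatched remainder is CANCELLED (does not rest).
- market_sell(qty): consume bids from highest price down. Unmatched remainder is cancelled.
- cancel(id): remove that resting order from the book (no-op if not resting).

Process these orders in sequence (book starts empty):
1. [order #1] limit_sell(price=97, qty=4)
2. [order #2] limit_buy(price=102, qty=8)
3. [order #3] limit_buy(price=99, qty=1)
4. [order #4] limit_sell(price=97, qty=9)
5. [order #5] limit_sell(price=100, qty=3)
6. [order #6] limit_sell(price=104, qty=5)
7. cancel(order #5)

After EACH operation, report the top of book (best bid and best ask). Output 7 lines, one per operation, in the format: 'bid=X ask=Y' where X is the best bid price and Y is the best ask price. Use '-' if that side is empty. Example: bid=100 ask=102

After op 1 [order #1] limit_sell(price=97, qty=4): fills=none; bids=[-] asks=[#1:4@97]
After op 2 [order #2] limit_buy(price=102, qty=8): fills=#2x#1:4@97; bids=[#2:4@102] asks=[-]
After op 3 [order #3] limit_buy(price=99, qty=1): fills=none; bids=[#2:4@102 #3:1@99] asks=[-]
After op 4 [order #4] limit_sell(price=97, qty=9): fills=#2x#4:4@102 #3x#4:1@99; bids=[-] asks=[#4:4@97]
After op 5 [order #5] limit_sell(price=100, qty=3): fills=none; bids=[-] asks=[#4:4@97 #5:3@100]
After op 6 [order #6] limit_sell(price=104, qty=5): fills=none; bids=[-] asks=[#4:4@97 #5:3@100 #6:5@104]
After op 7 cancel(order #5): fills=none; bids=[-] asks=[#4:4@97 #6:5@104]

Answer: bid=- ask=97
bid=102 ask=-
bid=102 ask=-
bid=- ask=97
bid=- ask=97
bid=- ask=97
bid=- ask=97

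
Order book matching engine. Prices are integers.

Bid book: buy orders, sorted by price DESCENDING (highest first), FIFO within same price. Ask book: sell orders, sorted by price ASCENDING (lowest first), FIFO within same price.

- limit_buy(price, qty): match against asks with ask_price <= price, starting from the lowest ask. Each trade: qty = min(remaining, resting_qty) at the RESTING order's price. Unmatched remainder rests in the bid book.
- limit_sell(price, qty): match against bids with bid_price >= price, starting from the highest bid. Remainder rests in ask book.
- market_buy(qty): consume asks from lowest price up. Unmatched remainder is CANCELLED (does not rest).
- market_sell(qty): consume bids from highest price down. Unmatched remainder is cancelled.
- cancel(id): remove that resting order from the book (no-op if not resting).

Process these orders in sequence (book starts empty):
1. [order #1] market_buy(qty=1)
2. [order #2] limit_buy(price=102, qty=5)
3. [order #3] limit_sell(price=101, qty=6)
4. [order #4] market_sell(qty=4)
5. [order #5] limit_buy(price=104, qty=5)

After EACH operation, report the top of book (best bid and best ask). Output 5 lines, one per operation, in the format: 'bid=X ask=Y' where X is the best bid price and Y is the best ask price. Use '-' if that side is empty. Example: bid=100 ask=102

After op 1 [order #1] market_buy(qty=1): fills=none; bids=[-] asks=[-]
After op 2 [order #2] limit_buy(price=102, qty=5): fills=none; bids=[#2:5@102] asks=[-]
After op 3 [order #3] limit_sell(price=101, qty=6): fills=#2x#3:5@102; bids=[-] asks=[#3:1@101]
After op 4 [order #4] market_sell(qty=4): fills=none; bids=[-] asks=[#3:1@101]
After op 5 [order #5] limit_buy(price=104, qty=5): fills=#5x#3:1@101; bids=[#5:4@104] asks=[-]

Answer: bid=- ask=-
bid=102 ask=-
bid=- ask=101
bid=- ask=101
bid=104 ask=-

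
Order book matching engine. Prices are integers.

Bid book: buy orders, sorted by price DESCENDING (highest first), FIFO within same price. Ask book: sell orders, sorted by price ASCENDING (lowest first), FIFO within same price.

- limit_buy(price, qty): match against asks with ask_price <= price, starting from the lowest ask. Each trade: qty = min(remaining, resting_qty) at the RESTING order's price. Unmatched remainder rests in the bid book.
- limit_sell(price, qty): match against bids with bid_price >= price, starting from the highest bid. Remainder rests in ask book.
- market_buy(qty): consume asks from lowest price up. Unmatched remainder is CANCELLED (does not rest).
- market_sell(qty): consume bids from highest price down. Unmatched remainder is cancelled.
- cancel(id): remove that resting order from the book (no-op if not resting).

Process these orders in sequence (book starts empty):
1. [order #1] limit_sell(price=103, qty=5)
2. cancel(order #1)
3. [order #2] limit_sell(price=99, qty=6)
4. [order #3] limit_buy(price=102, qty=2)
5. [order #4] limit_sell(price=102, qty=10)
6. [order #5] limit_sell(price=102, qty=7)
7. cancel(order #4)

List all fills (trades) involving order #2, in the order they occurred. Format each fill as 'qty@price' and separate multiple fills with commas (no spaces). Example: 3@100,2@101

After op 1 [order #1] limit_sell(price=103, qty=5): fills=none; bids=[-] asks=[#1:5@103]
After op 2 cancel(order #1): fills=none; bids=[-] asks=[-]
After op 3 [order #2] limit_sell(price=99, qty=6): fills=none; bids=[-] asks=[#2:6@99]
After op 4 [order #3] limit_buy(price=102, qty=2): fills=#3x#2:2@99; bids=[-] asks=[#2:4@99]
After op 5 [order #4] limit_sell(price=102, qty=10): fills=none; bids=[-] asks=[#2:4@99 #4:10@102]
After op 6 [order #5] limit_sell(price=102, qty=7): fills=none; bids=[-] asks=[#2:4@99 #4:10@102 #5:7@102]
After op 7 cancel(order #4): fills=none; bids=[-] asks=[#2:4@99 #5:7@102]

Answer: 2@99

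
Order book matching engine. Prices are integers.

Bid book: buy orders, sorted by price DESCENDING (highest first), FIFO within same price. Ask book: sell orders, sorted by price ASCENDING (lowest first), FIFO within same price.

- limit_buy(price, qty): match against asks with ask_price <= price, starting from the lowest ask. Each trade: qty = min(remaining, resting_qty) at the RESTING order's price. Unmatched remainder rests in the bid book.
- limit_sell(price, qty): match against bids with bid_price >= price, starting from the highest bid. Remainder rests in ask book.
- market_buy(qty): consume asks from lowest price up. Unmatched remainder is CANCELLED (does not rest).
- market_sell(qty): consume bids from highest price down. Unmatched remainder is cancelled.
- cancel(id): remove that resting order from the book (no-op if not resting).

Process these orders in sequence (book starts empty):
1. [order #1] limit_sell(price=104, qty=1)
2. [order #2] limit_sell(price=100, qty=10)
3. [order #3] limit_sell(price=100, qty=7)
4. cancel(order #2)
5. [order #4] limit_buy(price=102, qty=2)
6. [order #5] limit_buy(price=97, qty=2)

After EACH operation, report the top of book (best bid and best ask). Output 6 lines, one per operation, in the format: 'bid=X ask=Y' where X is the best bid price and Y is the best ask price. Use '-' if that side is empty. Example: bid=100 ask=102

Answer: bid=- ask=104
bid=- ask=100
bid=- ask=100
bid=- ask=100
bid=- ask=100
bid=97 ask=100

Derivation:
After op 1 [order #1] limit_sell(price=104, qty=1): fills=none; bids=[-] asks=[#1:1@104]
After op 2 [order #2] limit_sell(price=100, qty=10): fills=none; bids=[-] asks=[#2:10@100 #1:1@104]
After op 3 [order #3] limit_sell(price=100, qty=7): fills=none; bids=[-] asks=[#2:10@100 #3:7@100 #1:1@104]
After op 4 cancel(order #2): fills=none; bids=[-] asks=[#3:7@100 #1:1@104]
After op 5 [order #4] limit_buy(price=102, qty=2): fills=#4x#3:2@100; bids=[-] asks=[#3:5@100 #1:1@104]
After op 6 [order #5] limit_buy(price=97, qty=2): fills=none; bids=[#5:2@97] asks=[#3:5@100 #1:1@104]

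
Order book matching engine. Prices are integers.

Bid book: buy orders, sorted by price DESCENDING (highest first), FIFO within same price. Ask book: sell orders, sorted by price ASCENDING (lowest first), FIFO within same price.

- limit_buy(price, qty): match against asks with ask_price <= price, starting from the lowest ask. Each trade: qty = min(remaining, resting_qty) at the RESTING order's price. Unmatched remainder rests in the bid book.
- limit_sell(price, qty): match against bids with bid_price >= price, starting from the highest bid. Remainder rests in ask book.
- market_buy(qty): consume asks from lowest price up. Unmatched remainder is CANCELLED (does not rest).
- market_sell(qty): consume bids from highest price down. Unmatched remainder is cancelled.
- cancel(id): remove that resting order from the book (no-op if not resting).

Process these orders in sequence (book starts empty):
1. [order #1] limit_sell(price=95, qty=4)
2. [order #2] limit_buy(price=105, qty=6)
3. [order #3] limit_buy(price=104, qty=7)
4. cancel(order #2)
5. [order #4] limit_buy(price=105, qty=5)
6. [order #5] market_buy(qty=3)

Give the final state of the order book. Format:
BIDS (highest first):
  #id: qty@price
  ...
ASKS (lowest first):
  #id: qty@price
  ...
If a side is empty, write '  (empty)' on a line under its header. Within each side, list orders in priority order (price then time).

Answer: BIDS (highest first):
  #4: 5@105
  #3: 7@104
ASKS (lowest first):
  (empty)

Derivation:
After op 1 [order #1] limit_sell(price=95, qty=4): fills=none; bids=[-] asks=[#1:4@95]
After op 2 [order #2] limit_buy(price=105, qty=6): fills=#2x#1:4@95; bids=[#2:2@105] asks=[-]
After op 3 [order #3] limit_buy(price=104, qty=7): fills=none; bids=[#2:2@105 #3:7@104] asks=[-]
After op 4 cancel(order #2): fills=none; bids=[#3:7@104] asks=[-]
After op 5 [order #4] limit_buy(price=105, qty=5): fills=none; bids=[#4:5@105 #3:7@104] asks=[-]
After op 6 [order #5] market_buy(qty=3): fills=none; bids=[#4:5@105 #3:7@104] asks=[-]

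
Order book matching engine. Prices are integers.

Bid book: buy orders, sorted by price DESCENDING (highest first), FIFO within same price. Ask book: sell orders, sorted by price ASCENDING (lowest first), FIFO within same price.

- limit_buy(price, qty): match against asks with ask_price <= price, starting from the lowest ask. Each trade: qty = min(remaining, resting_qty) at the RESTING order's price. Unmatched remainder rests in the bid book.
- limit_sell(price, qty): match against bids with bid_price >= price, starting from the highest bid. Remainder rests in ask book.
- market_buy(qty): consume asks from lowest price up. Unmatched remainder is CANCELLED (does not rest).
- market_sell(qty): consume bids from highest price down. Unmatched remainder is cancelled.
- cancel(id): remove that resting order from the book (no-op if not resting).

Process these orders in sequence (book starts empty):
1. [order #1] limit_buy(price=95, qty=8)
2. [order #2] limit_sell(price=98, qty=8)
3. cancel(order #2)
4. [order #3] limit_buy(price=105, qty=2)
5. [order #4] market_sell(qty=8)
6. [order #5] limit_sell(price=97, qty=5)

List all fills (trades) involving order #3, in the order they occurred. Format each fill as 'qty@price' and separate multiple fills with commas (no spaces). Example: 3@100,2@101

After op 1 [order #1] limit_buy(price=95, qty=8): fills=none; bids=[#1:8@95] asks=[-]
After op 2 [order #2] limit_sell(price=98, qty=8): fills=none; bids=[#1:8@95] asks=[#2:8@98]
After op 3 cancel(order #2): fills=none; bids=[#1:8@95] asks=[-]
After op 4 [order #3] limit_buy(price=105, qty=2): fills=none; bids=[#3:2@105 #1:8@95] asks=[-]
After op 5 [order #4] market_sell(qty=8): fills=#3x#4:2@105 #1x#4:6@95; bids=[#1:2@95] asks=[-]
After op 6 [order #5] limit_sell(price=97, qty=5): fills=none; bids=[#1:2@95] asks=[#5:5@97]

Answer: 2@105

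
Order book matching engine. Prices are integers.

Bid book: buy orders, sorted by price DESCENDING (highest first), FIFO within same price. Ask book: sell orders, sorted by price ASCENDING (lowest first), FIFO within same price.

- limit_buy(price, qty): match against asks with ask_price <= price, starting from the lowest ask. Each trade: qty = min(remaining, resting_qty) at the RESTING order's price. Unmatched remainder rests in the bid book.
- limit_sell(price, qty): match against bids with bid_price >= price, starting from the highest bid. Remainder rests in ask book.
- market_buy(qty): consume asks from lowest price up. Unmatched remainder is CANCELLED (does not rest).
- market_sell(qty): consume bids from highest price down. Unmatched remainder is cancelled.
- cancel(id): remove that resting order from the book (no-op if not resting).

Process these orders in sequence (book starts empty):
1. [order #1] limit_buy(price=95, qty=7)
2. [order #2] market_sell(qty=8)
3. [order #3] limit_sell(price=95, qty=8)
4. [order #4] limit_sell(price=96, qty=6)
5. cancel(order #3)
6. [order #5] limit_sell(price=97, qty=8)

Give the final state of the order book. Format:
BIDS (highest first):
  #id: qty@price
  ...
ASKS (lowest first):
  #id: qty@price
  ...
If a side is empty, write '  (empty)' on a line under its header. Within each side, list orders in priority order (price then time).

After op 1 [order #1] limit_buy(price=95, qty=7): fills=none; bids=[#1:7@95] asks=[-]
After op 2 [order #2] market_sell(qty=8): fills=#1x#2:7@95; bids=[-] asks=[-]
After op 3 [order #3] limit_sell(price=95, qty=8): fills=none; bids=[-] asks=[#3:8@95]
After op 4 [order #4] limit_sell(price=96, qty=6): fills=none; bids=[-] asks=[#3:8@95 #4:6@96]
After op 5 cancel(order #3): fills=none; bids=[-] asks=[#4:6@96]
After op 6 [order #5] limit_sell(price=97, qty=8): fills=none; bids=[-] asks=[#4:6@96 #5:8@97]

Answer: BIDS (highest first):
  (empty)
ASKS (lowest first):
  #4: 6@96
  #5: 8@97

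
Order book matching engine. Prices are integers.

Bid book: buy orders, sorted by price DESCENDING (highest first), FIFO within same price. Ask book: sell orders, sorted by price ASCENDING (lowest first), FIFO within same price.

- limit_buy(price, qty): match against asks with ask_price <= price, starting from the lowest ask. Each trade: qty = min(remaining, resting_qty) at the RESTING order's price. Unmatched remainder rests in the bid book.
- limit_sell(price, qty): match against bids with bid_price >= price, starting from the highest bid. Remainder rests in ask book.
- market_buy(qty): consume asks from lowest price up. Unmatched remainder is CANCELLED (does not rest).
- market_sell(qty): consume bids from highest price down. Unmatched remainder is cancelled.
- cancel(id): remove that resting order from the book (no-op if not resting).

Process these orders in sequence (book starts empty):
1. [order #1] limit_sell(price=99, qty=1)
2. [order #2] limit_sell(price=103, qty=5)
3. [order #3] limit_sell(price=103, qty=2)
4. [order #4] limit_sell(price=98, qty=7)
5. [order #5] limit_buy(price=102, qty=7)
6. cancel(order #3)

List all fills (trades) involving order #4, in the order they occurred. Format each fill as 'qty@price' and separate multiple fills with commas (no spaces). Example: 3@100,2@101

Answer: 7@98

Derivation:
After op 1 [order #1] limit_sell(price=99, qty=1): fills=none; bids=[-] asks=[#1:1@99]
After op 2 [order #2] limit_sell(price=103, qty=5): fills=none; bids=[-] asks=[#1:1@99 #2:5@103]
After op 3 [order #3] limit_sell(price=103, qty=2): fills=none; bids=[-] asks=[#1:1@99 #2:5@103 #3:2@103]
After op 4 [order #4] limit_sell(price=98, qty=7): fills=none; bids=[-] asks=[#4:7@98 #1:1@99 #2:5@103 #3:2@103]
After op 5 [order #5] limit_buy(price=102, qty=7): fills=#5x#4:7@98; bids=[-] asks=[#1:1@99 #2:5@103 #3:2@103]
After op 6 cancel(order #3): fills=none; bids=[-] asks=[#1:1@99 #2:5@103]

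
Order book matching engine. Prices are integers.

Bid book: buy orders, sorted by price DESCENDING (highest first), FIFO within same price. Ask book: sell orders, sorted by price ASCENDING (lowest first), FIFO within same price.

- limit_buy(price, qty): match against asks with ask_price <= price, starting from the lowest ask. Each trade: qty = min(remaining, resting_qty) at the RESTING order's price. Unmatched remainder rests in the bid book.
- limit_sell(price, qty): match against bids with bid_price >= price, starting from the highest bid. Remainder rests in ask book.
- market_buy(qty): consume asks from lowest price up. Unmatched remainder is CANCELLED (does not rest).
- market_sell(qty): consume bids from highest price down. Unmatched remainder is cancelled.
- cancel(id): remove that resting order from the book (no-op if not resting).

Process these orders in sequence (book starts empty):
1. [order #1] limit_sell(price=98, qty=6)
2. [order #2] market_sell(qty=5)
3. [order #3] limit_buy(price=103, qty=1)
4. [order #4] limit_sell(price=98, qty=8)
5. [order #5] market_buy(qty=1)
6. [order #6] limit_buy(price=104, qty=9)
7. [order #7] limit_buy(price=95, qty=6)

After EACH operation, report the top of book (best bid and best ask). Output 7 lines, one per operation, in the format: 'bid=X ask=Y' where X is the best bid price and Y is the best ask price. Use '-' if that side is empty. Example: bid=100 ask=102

Answer: bid=- ask=98
bid=- ask=98
bid=- ask=98
bid=- ask=98
bid=- ask=98
bid=- ask=98
bid=95 ask=98

Derivation:
After op 1 [order #1] limit_sell(price=98, qty=6): fills=none; bids=[-] asks=[#1:6@98]
After op 2 [order #2] market_sell(qty=5): fills=none; bids=[-] asks=[#1:6@98]
After op 3 [order #3] limit_buy(price=103, qty=1): fills=#3x#1:1@98; bids=[-] asks=[#1:5@98]
After op 4 [order #4] limit_sell(price=98, qty=8): fills=none; bids=[-] asks=[#1:5@98 #4:8@98]
After op 5 [order #5] market_buy(qty=1): fills=#5x#1:1@98; bids=[-] asks=[#1:4@98 #4:8@98]
After op 6 [order #6] limit_buy(price=104, qty=9): fills=#6x#1:4@98 #6x#4:5@98; bids=[-] asks=[#4:3@98]
After op 7 [order #7] limit_buy(price=95, qty=6): fills=none; bids=[#7:6@95] asks=[#4:3@98]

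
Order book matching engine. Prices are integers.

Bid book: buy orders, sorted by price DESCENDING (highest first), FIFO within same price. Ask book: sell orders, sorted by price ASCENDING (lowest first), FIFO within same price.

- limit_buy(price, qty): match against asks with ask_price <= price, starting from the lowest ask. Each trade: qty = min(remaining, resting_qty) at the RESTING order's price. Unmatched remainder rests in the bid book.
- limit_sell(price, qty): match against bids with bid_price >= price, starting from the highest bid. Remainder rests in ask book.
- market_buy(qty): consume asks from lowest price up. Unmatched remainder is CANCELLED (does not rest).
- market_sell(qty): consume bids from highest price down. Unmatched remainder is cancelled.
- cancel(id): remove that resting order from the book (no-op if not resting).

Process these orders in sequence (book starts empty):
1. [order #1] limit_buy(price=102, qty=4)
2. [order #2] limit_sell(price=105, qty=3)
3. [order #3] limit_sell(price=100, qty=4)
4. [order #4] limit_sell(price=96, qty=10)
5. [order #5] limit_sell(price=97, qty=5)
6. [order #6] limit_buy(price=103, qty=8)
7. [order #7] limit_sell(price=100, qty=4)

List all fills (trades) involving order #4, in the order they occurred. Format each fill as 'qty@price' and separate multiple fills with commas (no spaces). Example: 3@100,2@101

Answer: 8@96

Derivation:
After op 1 [order #1] limit_buy(price=102, qty=4): fills=none; bids=[#1:4@102] asks=[-]
After op 2 [order #2] limit_sell(price=105, qty=3): fills=none; bids=[#1:4@102] asks=[#2:3@105]
After op 3 [order #3] limit_sell(price=100, qty=4): fills=#1x#3:4@102; bids=[-] asks=[#2:3@105]
After op 4 [order #4] limit_sell(price=96, qty=10): fills=none; bids=[-] asks=[#4:10@96 #2:3@105]
After op 5 [order #5] limit_sell(price=97, qty=5): fills=none; bids=[-] asks=[#4:10@96 #5:5@97 #2:3@105]
After op 6 [order #6] limit_buy(price=103, qty=8): fills=#6x#4:8@96; bids=[-] asks=[#4:2@96 #5:5@97 #2:3@105]
After op 7 [order #7] limit_sell(price=100, qty=4): fills=none; bids=[-] asks=[#4:2@96 #5:5@97 #7:4@100 #2:3@105]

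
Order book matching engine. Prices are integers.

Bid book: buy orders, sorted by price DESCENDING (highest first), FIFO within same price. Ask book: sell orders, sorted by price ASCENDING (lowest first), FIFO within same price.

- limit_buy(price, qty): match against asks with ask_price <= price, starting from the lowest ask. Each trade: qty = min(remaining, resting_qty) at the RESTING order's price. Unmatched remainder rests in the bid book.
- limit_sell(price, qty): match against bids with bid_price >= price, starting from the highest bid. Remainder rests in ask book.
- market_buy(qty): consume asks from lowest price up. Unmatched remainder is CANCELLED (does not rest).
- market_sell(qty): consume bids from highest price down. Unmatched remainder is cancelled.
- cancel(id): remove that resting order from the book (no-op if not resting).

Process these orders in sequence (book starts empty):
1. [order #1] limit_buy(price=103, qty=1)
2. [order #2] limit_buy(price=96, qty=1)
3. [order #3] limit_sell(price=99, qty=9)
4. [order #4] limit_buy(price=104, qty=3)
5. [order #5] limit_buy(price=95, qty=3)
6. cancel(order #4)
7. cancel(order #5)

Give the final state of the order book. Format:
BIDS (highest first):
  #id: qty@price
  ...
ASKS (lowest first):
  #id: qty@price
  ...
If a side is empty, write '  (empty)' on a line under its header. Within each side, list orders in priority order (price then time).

After op 1 [order #1] limit_buy(price=103, qty=1): fills=none; bids=[#1:1@103] asks=[-]
After op 2 [order #2] limit_buy(price=96, qty=1): fills=none; bids=[#1:1@103 #2:1@96] asks=[-]
After op 3 [order #3] limit_sell(price=99, qty=9): fills=#1x#3:1@103; bids=[#2:1@96] asks=[#3:8@99]
After op 4 [order #4] limit_buy(price=104, qty=3): fills=#4x#3:3@99; bids=[#2:1@96] asks=[#3:5@99]
After op 5 [order #5] limit_buy(price=95, qty=3): fills=none; bids=[#2:1@96 #5:3@95] asks=[#3:5@99]
After op 6 cancel(order #4): fills=none; bids=[#2:1@96 #5:3@95] asks=[#3:5@99]
After op 7 cancel(order #5): fills=none; bids=[#2:1@96] asks=[#3:5@99]

Answer: BIDS (highest first):
  #2: 1@96
ASKS (lowest first):
  #3: 5@99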